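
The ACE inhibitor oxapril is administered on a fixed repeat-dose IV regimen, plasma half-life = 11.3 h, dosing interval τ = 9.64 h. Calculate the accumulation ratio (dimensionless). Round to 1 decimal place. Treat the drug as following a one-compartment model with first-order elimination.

2.2

k = ln2 / t½ = 0.693147 / 11.3 = 0.06134 h⁻¹
e^(−kτ) = e^(−0.06134 × 9.64) = 0.5536
Accumulation ratio R = 1 / (1 − e^(−kτ)) = 1 / (1 − 0.5536) = 2.240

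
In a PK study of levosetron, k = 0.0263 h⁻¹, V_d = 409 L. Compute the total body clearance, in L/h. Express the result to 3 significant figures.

10.8 L/h

CL = k × Vd = 0.0263 × 409 = 10.76 L/h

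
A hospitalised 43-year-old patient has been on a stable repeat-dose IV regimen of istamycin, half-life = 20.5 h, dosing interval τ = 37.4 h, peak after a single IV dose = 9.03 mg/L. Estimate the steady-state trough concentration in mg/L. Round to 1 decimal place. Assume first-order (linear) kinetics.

3.6 mg/L

k = ln2 / t½ = 0.693147 / 20.5 = 0.03381 h⁻¹
e^(−kτ) = e^(−0.03381 × 37.4) = 0.2824
Accumulation ratio R = 1 / (1 − e^(−kτ)) = 1 / (1 − 0.2824) = 1.394
Steady-state trough = C₀ × R × e^(−kτ) = 9.03 × 1.394 × 0.2824 = 3.555 mg/L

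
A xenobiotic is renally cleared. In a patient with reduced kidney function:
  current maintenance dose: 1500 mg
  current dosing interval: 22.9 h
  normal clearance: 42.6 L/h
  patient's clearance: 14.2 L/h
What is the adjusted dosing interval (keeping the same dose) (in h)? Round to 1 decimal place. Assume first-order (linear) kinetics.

68.7 h

To keep the same average steady-state level, dosing rate must scale with clearance.
CL ratio = 14.2 / 42.6 = 0.3333
New interval (same dose) = 22.9 / 0.3333 = 68.71 h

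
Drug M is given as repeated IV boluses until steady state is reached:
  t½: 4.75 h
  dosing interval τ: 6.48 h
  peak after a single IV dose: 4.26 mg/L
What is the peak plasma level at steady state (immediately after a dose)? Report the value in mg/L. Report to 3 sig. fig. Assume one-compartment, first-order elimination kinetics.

k = ln2 / t½ = 0.693147 / 4.75 = 0.1459 h⁻¹
e^(−kτ) = e^(−0.1459 × 6.48) = 0.3885
Accumulation ratio R = 1 / (1 − e^(−kτ)) = 1 / (1 − 0.3885) = 1.635
Steady-state peak = C₀ × R = 4.26 × 1.635 = 6.965 mg/L

6.97 mg/L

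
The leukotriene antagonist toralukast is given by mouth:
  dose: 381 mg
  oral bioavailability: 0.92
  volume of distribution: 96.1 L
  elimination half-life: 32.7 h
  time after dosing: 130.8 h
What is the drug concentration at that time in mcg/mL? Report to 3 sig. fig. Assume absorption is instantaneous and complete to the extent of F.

Amount reaching circulation = F × Dose = 0.92 × 381.0 = 350.5 mg
C₀ = F·Dose / Vd = 350.5 / 96.1 = 3.647 mg/L
k = ln2 / t½ = 0.693147 / 32.7 = 0.02120 h⁻¹
t / t½ = 130.8 / 32.7 = 4 half-lives
C = C₀ × (1/2)^4 = 3.647 × 0.06250 = 0.2279 mg/L
(0.2279 mg/L = 0.2279 mcg/mL)

0.228 mcg/mL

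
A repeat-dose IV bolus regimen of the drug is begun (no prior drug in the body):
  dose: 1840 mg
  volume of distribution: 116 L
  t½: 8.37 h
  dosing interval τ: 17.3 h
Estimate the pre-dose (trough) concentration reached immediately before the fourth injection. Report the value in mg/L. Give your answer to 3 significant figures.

C₀ per dose = Dose / Vd = 1840 / 116 = 15.86 mg/L
k = ln2 / t½ = 0.693147 / 8.37 = 0.08281 h⁻¹
Fraction remaining after one interval: r = e^(−kτ) = e^(−0.08281 × 17.3) = 0.2387
Before dose 4, 3 doses have been given (aged 1τ, 2τ, 3τ).
C_trough = C₀ × (r + r² + … + r^3) = C₀ × r(1−r^3)/(1−r)
        = 15.86 × 0.2387 × (1 − 0.01360) / (1 − 0.2387) = 4.905 mg/L

4.91 mg/L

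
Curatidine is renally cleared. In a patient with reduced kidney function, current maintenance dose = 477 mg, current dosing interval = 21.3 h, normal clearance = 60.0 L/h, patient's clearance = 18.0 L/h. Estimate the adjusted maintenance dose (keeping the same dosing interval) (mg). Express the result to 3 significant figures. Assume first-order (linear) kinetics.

To keep the same average steady-state level, dosing rate must scale with clearance.
CL ratio = 18.0 / 60.0 = 0.3000
New dose (same interval) = 477 × 0.3000 = 143.1 mg

143 mg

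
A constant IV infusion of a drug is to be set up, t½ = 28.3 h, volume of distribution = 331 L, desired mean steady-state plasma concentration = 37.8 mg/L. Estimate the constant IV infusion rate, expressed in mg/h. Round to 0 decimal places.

306 mg/h

k = ln2 / t½ = 0.693147 / 28.3 = 0.02449 h⁻¹
CL = k × Vd = 0.02449 × 331 = 8.106 L/h
At steady state, infusion rate R₀ = Css × CL = 37.8 × 8.106 = 306.4 mg/h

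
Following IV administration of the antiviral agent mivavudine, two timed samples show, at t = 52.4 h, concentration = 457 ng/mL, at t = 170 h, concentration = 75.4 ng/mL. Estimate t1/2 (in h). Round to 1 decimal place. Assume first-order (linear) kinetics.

k = ln(C₁/C₂) / (t₂ − t₁) = ln(457/75.4) / (170 − 52.4)
  = 1.802 / 117.6 = 0.01532 h⁻¹
t½ = ln2 / k = 0.693147 / 0.01532 = 45.24 h

45.2 h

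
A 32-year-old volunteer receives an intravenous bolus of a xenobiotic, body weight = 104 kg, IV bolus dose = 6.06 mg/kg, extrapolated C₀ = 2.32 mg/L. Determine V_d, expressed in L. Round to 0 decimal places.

272 L

Dose = 6.06 × 104 = 630.2 mg
Vd = Dose / C₀ = 630.2 / 2.32 = 271.6 L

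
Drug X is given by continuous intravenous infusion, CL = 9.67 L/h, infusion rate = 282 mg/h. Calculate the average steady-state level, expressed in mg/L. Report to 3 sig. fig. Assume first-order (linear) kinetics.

At steady state Css = R₀ / CL = 282 / 9.670 = 29.16 mg/L

29.2 mg/L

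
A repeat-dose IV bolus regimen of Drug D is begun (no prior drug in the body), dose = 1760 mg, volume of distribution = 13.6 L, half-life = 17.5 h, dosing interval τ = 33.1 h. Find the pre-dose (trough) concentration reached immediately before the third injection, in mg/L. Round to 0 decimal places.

C₀ per dose = Dose / Vd = 1760 / 13.6 = 129.4 mg/L
k = ln2 / t½ = 0.693147 / 17.5 = 0.03961 h⁻¹
Fraction remaining after one interval: r = e^(−kτ) = e^(−0.03961 × 33.1) = 0.2695
Before dose 3, 2 doses have been given (aged 1τ, 2τ).
C_trough = C₀ × (r + r²) = 129.4 × (0.2695 + 0.07263) = 44.27 mg/L

44 mg/L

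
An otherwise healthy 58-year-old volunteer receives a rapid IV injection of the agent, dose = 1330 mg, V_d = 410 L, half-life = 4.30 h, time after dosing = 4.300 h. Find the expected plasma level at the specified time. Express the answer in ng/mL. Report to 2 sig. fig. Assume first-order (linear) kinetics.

C₀ = Dose / Vd = 1330 / 410 = 3.244 mg/L
k = ln2 / t½ = 0.693147 / 4.30 = 0.1612 h⁻¹
t / t½ = 4.300 / 4.30 = 1 half-lives
C = C₀ × (1/2)^1 = 3.244 × 0.5000 = 1.622 mg/L
Convert: 1.622 mg/L × 1000 = 1622 ng/mL

1600 ng/mL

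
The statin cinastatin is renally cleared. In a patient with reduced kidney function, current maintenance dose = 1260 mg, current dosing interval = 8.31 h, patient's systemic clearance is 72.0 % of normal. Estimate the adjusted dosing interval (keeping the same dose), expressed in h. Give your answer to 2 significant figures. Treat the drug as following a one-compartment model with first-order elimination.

To keep the same average steady-state level, dosing rate must scale with clearance.
CL ratio = 72.0 / 100 = 0.7200
New interval (same dose) = 8.31 / 0.7200 = 11.54 h

12 h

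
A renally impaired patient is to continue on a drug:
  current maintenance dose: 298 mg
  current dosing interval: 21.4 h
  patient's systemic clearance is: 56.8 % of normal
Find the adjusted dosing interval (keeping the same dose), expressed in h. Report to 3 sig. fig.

To keep the same average steady-state level, dosing rate must scale with clearance.
CL ratio = 56.8 / 100 = 0.5680
New interval (same dose) = 21.4 / 0.5680 = 37.68 h

37.7 h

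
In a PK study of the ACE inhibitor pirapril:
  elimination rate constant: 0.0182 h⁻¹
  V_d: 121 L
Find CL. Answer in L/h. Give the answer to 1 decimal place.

2.2 L/h

CL = k × Vd = 0.0182 × 121 = 2.202 L/h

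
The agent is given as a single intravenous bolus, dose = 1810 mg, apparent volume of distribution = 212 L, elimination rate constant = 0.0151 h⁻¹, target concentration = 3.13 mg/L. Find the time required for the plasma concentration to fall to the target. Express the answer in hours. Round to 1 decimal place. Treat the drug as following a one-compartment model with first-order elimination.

C₀ = Dose / Vd = 1810 / 212 = 8.538 mg/L
t = ln(C₀ / C) / k = ln(8.538 / 3.13) / 0.01510
  = ln(2.728) / 0.01510 = 1.004 / 0.01510 = 66.49 h

66.5 h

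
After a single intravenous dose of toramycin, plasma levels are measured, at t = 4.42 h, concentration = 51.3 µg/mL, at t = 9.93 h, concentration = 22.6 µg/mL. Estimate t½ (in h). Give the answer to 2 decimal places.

4.66 h

k = ln(C₁/C₂) / (t₂ − t₁) = ln(51.3/22.6) / (9.93 − 4.42)
  = 0.8197 / 5.510 = 0.1488 h⁻¹
t½ = ln2 / k = 0.693147 / 0.1488 = 4.658 h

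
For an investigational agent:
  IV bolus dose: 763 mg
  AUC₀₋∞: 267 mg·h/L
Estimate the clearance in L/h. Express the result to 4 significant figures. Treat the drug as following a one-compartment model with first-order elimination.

2.858 L/h

CL = Dose / AUC = 763 / 267 = 2.858 L/h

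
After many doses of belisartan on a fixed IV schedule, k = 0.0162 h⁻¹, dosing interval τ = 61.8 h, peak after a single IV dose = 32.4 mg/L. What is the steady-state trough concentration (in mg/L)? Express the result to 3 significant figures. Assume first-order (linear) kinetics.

18.8 mg/L

e^(−kτ) = e^(−0.01620 × 61.8) = 0.3675
Accumulation ratio R = 1 / (1 − e^(−kτ)) = 1 / (1 − 0.3675) = 1.581
Steady-state trough = C₀ × R × e^(−kτ) = 32.4 × 1.581 × 0.3675 = 18.82 mg/L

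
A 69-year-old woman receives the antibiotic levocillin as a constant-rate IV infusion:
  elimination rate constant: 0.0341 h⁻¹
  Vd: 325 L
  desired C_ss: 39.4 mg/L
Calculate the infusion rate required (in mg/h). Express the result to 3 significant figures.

CL = k × Vd = 0.03410 × 325 = 11.08 L/h
At steady state, infusion rate R₀ = Css × CL = 39.4 × 11.08 = 436.6 mg/h

437 mg/h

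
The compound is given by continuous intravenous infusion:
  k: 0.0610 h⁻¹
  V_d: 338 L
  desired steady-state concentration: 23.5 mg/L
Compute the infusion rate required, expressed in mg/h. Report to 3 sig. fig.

485 mg/h

CL = k × Vd = 0.06100 × 338 = 20.62 L/h
At steady state, infusion rate R₀ = Css × CL = 23.5 × 20.62 = 484.6 mg/h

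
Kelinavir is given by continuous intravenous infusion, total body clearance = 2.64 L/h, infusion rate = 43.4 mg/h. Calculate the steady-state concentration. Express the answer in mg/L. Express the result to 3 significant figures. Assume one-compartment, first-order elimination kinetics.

At steady state Css = R₀ / CL = 43.4 / 2.640 = 16.44 mg/L

16.4 mg/L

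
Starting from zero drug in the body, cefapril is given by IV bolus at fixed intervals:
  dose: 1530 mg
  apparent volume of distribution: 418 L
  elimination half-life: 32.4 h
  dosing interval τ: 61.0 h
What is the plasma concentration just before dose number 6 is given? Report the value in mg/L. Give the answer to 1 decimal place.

C₀ per dose = Dose / Vd = 1530 / 418 = 3.660 mg/L
k = ln2 / t½ = 0.693147 / 32.4 = 0.02139 h⁻¹
Fraction remaining after one interval: r = e^(−kτ) = e^(−0.02139 × 61.0) = 0.2712
Before dose 6, 5 doses have been given (aged 1τ, 2τ, 3τ, 4τ, 5τ).
C_trough = C₀ × (r + r² + … + r^5) = C₀ × r(1−r^5)/(1−r)
        = 3.660 × 0.2712 × (1 − 0.001467) / (1 − 0.2712) = 1.360 mg/L

1.4 mg/L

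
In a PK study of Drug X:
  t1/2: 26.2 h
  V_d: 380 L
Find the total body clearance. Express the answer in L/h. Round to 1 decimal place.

k = ln2 / t½ = 0.693147 / 26.2 = 0.02646 h⁻¹
CL = k × Vd = 0.02646 × 380 = 10.05 L/h

10.1 L/h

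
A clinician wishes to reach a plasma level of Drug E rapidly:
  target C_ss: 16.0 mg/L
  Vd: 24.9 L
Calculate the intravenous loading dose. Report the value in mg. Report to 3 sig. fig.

398 mg

LD = Css × Vd = 16.0 × 24.9 = 398.4 mg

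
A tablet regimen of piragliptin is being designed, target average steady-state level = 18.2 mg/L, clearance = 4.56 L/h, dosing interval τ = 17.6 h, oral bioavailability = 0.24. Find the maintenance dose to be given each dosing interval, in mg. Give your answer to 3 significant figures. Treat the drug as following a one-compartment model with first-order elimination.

6090 mg

At steady state, F × (Dose/τ) = Css × CL.
Dose = Css × CL × τ / F = 18.2 × 4.560 × 17.6 / 0.24 = 6086 mg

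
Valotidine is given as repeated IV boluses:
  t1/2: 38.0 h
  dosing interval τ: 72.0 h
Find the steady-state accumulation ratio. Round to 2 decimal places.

k = ln2 / t½ = 0.693147 / 38.0 = 0.01824 h⁻¹
e^(−kτ) = e^(−0.01824 × 72.0) = 0.2689
Accumulation ratio R = 1 / (1 − e^(−kτ)) = 1 / (1 − 0.2689) = 1.368

1.37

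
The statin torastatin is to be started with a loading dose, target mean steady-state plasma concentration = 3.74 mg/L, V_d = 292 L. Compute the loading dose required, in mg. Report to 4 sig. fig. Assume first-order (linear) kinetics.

LD = Css × Vd = 3.74 × 292 = 1092 mg

1092 mg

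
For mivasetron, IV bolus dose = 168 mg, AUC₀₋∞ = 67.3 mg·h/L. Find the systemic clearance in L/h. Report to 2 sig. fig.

CL = Dose / AUC = 168 / 67.3 = 2.496 L/h

2.5 L/h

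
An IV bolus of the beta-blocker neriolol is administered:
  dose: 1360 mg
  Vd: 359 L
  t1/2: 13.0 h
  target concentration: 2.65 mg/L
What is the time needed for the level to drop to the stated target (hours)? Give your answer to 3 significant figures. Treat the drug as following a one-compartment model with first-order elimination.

6.70 h

C₀ = Dose / Vd = 1360 / 359 = 3.788 mg/L
k = ln2 / t½ = 0.693147 / 13.0 = 0.05332 h⁻¹
t = ln(C₀ / C) / k = ln(3.788 / 2.65) / 0.05332
  = ln(1.429) / 0.05332 = 0.3570 / 0.05332 = 6.695 h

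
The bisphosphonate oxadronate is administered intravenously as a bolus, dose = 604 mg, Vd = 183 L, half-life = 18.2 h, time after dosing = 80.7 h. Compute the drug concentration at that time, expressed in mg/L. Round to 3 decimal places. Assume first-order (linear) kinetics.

C₀ = Dose / Vd = 604.0 / 183 = 3.301 mg/L
k = ln2 / t½ = 0.693147 / 18.2 = 0.03809 h⁻¹
C = C₀ · e^(−k·t) = 3.301 × e^(−0.03809 × 80.7)
  = 3.301 × 0.04624 = 0.1526 mg/L

0.153 mg/L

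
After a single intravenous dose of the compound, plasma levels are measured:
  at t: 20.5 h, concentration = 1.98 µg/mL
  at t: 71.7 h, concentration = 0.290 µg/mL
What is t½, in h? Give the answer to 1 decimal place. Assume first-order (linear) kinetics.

k = ln(C₁/C₂) / (t₂ − t₁) = ln(1.98/0.290) / (71.7 − 20.5)
  = 1.921 / 51.20 = 0.03752 h⁻¹
t½ = ln2 / k = 0.693147 / 0.03752 = 18.47 h

18.5 h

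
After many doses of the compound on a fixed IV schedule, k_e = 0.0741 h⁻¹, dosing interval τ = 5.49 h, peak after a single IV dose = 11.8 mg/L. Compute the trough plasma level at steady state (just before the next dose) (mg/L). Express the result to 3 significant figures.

23.5 mg/L

e^(−kτ) = e^(−0.07410 × 5.49) = 0.6658
Accumulation ratio R = 1 / (1 − e^(−kτ)) = 1 / (1 − 0.6658) = 2.992
Steady-state trough = C₀ × R × e^(−kτ) = 11.8 × 2.992 × 0.6658 = 23.51 mg/L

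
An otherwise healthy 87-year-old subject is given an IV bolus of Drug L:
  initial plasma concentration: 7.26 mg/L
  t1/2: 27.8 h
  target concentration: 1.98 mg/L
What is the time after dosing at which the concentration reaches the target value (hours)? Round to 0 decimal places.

52 h

k = ln2 / t½ = 0.693147 / 27.8 = 0.02493 h⁻¹
t = ln(C₀ / C) / k = ln(7.260 / 1.98) / 0.02493
  = ln(3.667) / 0.02493 = 1.299 / 0.02493 = 52.11 h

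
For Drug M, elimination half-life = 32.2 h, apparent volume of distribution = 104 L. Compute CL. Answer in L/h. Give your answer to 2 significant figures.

2.2 L/h

k = ln2 / t½ = 0.693147 / 32.2 = 0.02153 h⁻¹
CL = k × Vd = 0.02153 × 104 = 2.239 L/h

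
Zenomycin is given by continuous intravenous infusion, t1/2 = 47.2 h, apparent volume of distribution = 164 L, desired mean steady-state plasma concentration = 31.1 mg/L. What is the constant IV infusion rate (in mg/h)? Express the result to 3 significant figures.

74.9 mg/h

k = ln2 / t½ = 0.693147 / 47.2 = 0.01469 h⁻¹
CL = k × Vd = 0.01469 × 164 = 2.409 L/h
At steady state, infusion rate R₀ = Css × CL = 31.1 × 2.409 = 74.92 mg/h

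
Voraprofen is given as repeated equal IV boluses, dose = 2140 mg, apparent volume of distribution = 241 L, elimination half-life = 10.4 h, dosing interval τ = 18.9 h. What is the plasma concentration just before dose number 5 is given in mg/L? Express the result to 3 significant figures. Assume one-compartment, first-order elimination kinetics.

C₀ per dose = Dose / Vd = 2140 / 241 = 8.880 mg/L
k = ln2 / t½ = 0.693147 / 10.4 = 0.06665 h⁻¹
Fraction remaining after one interval: r = e^(−kτ) = e^(−0.06665 × 18.9) = 0.2837
Before dose 5, 4 doses have been given (aged 1τ, 2τ, 3τ, 4τ).
C_trough = C₀ × (r + r² + … + r^4) = C₀ × r(1−r^4)/(1−r)
        = 8.880 × 0.2837 × (1 − 0.006478) / (1 − 0.2837) = 3.494 mg/L

3.49 mg/L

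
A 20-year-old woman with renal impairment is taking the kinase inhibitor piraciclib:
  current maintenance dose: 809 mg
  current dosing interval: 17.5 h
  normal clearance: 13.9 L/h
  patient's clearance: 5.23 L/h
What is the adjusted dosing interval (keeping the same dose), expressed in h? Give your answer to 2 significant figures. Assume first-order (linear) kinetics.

To keep the same average steady-state level, dosing rate must scale with clearance.
CL ratio = 5.23 / 13.9 = 0.3763
New interval (same dose) = 17.5 / 0.3763 = 46.51 h

47 h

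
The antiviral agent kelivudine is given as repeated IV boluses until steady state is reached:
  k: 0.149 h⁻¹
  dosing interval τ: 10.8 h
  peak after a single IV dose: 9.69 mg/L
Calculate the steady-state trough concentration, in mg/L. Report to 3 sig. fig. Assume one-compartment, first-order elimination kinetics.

e^(−kτ) = e^(−0.1490 × 10.8) = 0.2000
Accumulation ratio R = 1 / (1 − e^(−kτ)) = 1 / (1 − 0.2000) = 1.250
Steady-state trough = C₀ × R × e^(−kτ) = 9.69 × 1.250 × 0.2000 = 2.423 mg/L

2.42 mg/L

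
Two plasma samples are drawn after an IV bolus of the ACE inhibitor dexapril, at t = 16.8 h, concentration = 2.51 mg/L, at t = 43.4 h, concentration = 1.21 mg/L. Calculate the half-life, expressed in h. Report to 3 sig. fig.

k = ln(C₁/C₂) / (t₂ − t₁) = ln(2.51/1.21) / (43.4 − 16.8)
  = 0.7297 / 26.60 = 0.02743 h⁻¹
t½ = ln2 / k = 0.693147 / 0.02743 = 25.27 h

25.3 h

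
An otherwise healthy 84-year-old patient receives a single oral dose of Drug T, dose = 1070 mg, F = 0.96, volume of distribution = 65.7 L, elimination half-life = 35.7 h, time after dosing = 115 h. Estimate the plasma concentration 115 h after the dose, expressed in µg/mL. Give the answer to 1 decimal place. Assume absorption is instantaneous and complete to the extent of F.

Amount reaching circulation = F × Dose = 0.96 × 1070 = 1027 mg
C₀ = F·Dose / Vd = 1027 / 65.7 = 15.63 mg/L
k = ln2 / t½ = 0.693147 / 35.7 = 0.01942 h⁻¹
C = C₀ · e^(−k·t) = 15.63 × e^(−0.01942 × 115)
  = 15.63 × 0.1072 = 1.676 mg/L
(1.676 mg/L = 1.676 µg/mL)

1.7 µg/mL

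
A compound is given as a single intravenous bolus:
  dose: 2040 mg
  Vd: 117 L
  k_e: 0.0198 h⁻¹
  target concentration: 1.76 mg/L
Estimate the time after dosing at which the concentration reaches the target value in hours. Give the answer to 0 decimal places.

C₀ = Dose / Vd = 2040 / 117 = 17.44 mg/L
t = ln(C₀ / C) / k = ln(17.44 / 1.76) / 0.01980
  = ln(9.909) / 0.01980 = 2.293 / 0.01980 = 115.8 h

116 h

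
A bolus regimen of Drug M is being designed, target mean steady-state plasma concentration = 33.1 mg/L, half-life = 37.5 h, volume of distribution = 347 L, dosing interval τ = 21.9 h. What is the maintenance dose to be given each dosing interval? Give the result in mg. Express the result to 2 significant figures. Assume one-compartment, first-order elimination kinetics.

k = ln2 / t½ = 0.693147 / 37.5 = 0.01848 h⁻¹
CL = k × Vd = 0.01848 × 347 = 6.413 L/h
At steady state, Dose/τ = Css × CL.
Dose = Css × CL × τ = 33.1 × 6.413 × 21.9 = 4649 mg

4600 mg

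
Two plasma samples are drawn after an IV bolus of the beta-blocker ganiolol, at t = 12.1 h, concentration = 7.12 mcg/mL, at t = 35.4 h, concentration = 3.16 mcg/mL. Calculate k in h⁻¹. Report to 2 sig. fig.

k = ln(C₁/C₂) / (t₂ − t₁) = ln(7.12/3.16) / (35.4 − 12.1)
  = 0.8123 / 23.30 = 0.03486 h⁻¹

0.035 h⁻¹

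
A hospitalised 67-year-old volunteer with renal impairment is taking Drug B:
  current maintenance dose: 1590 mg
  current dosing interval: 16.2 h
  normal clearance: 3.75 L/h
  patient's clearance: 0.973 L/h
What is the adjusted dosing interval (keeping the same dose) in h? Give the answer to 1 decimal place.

62.4 h

To keep the same average steady-state level, dosing rate must scale with clearance.
CL ratio = 0.973 / 3.75 = 0.2595
New interval (same dose) = 16.2 / 0.2595 = 62.43 h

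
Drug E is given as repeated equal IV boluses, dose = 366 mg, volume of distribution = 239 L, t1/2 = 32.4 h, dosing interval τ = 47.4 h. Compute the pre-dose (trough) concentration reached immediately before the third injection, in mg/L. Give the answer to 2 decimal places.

0.76 mg/L

C₀ per dose = Dose / Vd = 366 / 239 = 1.531 mg/L
k = ln2 / t½ = 0.693147 / 32.4 = 0.02139 h⁻¹
Fraction remaining after one interval: r = e^(−kτ) = e^(−0.02139 × 47.4) = 0.3628
Before dose 3, 2 doses have been given (aged 1τ, 2τ).
C_trough = C₀ × (r + r²) = 1.531 × (0.3628 + 0.1316) = 0.7569 mg/L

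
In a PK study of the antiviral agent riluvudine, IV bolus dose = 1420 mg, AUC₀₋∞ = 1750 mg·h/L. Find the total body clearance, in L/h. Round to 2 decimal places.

CL = Dose / AUC = 1420 / 1750 = 0.8114 L/h

0.81 L/h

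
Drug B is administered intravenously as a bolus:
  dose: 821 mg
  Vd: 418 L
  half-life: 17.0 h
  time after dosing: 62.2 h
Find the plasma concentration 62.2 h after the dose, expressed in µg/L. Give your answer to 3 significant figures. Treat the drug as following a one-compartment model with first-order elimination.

C₀ = Dose / Vd = 821.0 / 418 = 1.964 mg/L
k = ln2 / t½ = 0.693147 / 17.0 = 0.04077 h⁻¹
C = C₀ · e^(−k·t) = 1.964 × e^(−0.04077 × 62.2)
  = 1.964 × 0.07919 = 0.1555 mg/L
Convert: 0.1555 mg/L × 1000 = 155.5 µg/L

156 µg/L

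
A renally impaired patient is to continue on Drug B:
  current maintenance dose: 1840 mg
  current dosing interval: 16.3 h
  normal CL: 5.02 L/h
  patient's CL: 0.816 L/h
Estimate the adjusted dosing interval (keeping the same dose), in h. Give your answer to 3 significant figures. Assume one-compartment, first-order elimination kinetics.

100 h

To keep the same average steady-state level, dosing rate must scale with clearance.
CL ratio = 0.816 / 5.02 = 0.1625
New interval (same dose) = 16.3 / 0.1625 = 100.3 h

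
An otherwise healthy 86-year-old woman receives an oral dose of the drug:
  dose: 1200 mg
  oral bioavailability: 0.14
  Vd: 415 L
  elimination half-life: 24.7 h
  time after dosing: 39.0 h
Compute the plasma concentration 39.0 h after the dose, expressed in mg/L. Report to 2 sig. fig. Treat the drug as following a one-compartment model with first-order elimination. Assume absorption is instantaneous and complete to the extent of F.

0.14 mg/L

Amount reaching circulation = F × Dose = 0.14 × 1200 = 168.0 mg
C₀ = F·Dose / Vd = 168.0 / 415 = 0.4048 mg/L
k = ln2 / t½ = 0.693147 / 24.7 = 0.02806 h⁻¹
C = C₀ · e^(−k·t) = 0.4048 × e^(−0.02806 × 39.0)
  = 0.4048 × 0.3348 = 0.1355 mg/L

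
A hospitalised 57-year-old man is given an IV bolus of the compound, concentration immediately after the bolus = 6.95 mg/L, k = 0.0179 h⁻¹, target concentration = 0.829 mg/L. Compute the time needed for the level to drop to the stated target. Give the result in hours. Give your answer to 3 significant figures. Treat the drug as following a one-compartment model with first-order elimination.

119 h

t = ln(C₀ / C) / k = ln(6.950 / 0.829) / 0.01790
  = ln(8.384) / 0.01790 = 2.126 / 0.01790 = 118.8 h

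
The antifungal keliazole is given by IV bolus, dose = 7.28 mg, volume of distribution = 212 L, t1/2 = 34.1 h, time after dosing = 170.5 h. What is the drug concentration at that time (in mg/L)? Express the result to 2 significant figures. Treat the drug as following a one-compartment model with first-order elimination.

C₀ = Dose / Vd = 7.280 / 212 = 0.03434 mg/L
k = ln2 / t½ = 0.693147 / 34.1 = 0.02033 h⁻¹
t / t½ = 170.5 / 34.1 = 5 half-lives
C = C₀ × (1/2)^5 = 0.03434 × 0.03125 = 0.001073 mg/L

0.0011 mg/L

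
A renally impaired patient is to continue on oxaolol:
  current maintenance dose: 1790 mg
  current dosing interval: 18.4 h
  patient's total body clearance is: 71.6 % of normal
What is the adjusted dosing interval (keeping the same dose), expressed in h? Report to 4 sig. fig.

To keep the same average steady-state level, dosing rate must scale with clearance.
CL ratio = 71.6 / 100 = 0.7160
New interval (same dose) = 18.4 / 0.7160 = 25.70 h

25.70 h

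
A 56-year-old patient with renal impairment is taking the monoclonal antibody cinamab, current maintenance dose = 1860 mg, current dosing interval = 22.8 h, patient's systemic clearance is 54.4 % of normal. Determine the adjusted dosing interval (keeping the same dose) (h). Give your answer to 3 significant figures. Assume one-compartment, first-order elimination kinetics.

41.9 h

To keep the same average steady-state level, dosing rate must scale with clearance.
CL ratio = 54.4 / 100 = 0.5440
New interval (same dose) = 22.8 / 0.5440 = 41.91 h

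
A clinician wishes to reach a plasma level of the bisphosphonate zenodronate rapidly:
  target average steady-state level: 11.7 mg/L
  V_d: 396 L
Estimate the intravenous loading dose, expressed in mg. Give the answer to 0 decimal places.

LD = Css × Vd = 11.7 × 396 = 4633 mg

4633 mg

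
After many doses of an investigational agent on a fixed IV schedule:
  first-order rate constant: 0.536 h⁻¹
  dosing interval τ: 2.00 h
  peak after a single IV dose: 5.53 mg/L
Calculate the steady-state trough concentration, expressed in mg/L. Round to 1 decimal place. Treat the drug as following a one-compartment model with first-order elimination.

2.9 mg/L

e^(−kτ) = e^(−0.5360 × 2.00) = 0.3423
Accumulation ratio R = 1 / (1 − e^(−kτ)) = 1 / (1 − 0.3423) = 1.520
Steady-state trough = C₀ × R × e^(−kτ) = 5.53 × 1.520 × 0.3423 = 2.877 mg/L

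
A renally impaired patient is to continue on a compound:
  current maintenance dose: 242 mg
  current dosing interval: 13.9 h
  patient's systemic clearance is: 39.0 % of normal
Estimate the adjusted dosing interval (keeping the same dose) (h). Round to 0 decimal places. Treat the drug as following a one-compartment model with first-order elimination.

36 h

To keep the same average steady-state level, dosing rate must scale with clearance.
CL ratio = 39.0 / 100 = 0.3900
New interval (same dose) = 13.9 / 0.3900 = 35.64 h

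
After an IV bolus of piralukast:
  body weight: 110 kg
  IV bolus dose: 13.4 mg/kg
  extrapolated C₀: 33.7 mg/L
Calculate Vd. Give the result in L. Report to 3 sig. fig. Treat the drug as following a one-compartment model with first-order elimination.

43.7 L

Dose = 13.4 × 110 = 1474 mg
Vd = Dose / C₀ = 1474 / 33.7 = 43.74 L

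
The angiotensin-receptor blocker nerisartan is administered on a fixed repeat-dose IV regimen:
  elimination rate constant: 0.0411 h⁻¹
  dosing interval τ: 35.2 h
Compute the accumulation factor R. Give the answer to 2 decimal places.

e^(−kτ) = e^(−0.04110 × 35.2) = 0.2353
Accumulation ratio R = 1 / (1 − e^(−kτ)) = 1 / (1 − 0.2353) = 1.308

1.31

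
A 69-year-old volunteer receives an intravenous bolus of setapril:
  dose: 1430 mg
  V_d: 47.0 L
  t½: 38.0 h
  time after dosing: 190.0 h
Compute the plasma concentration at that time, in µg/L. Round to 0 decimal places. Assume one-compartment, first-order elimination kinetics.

C₀ = Dose / Vd = 1430 / 47.0 = 30.43 mg/L
k = ln2 / t½ = 0.693147 / 38.0 = 0.01824 h⁻¹
t / t½ = 190.0 / 38.0 = 5 half-lives
C = C₀ × (1/2)^5 = 30.43 × 0.03125 = 0.9509 mg/L
Convert: 0.9509 mg/L × 1000 = 950.9 µg/L

951 µg/L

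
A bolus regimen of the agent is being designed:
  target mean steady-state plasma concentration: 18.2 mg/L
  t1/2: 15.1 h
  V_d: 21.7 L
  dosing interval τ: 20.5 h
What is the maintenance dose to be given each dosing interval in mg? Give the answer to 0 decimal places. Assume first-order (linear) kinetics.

k = ln2 / t½ = 0.693147 / 15.1 = 0.04590 h⁻¹
CL = k × Vd = 0.04590 × 21.7 = 0.9960 L/h
At steady state, Dose/τ = Css × CL.
Dose = Css × CL × τ = 18.2 × 0.9960 × 20.5 = 371.6 mg

372 mg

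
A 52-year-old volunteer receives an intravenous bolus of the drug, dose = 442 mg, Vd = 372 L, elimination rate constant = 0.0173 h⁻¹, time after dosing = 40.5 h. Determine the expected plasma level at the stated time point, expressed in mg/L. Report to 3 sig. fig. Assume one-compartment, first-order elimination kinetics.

C₀ = Dose / Vd = 442.0 / 372 = 1.188 mg/L
C = C₀ · e^(−k·t) = 1.188 × e^(−0.01730 × 40.5)
  = 1.188 × 0.4963 = 0.5896 mg/L

0.590 mg/L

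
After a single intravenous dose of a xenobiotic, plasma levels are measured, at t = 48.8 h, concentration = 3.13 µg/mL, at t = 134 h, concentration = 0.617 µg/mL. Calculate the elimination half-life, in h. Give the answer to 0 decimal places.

k = ln(C₁/C₂) / (t₂ − t₁) = ln(3.13/0.617) / (134 − 48.8)
  = 1.624 / 85.20 = 0.01906 h⁻¹
t½ = ln2 / k = 0.693147 / 0.01906 = 36.37 h

36 h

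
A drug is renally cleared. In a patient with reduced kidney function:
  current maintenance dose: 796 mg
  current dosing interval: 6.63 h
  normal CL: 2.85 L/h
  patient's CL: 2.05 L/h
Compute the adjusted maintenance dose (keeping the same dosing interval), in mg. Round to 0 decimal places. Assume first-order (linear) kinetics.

573 mg

To keep the same average steady-state level, dosing rate must scale with clearance.
CL ratio = 2.05 / 2.85 = 0.7193
New dose (same interval) = 796 × 0.7193 = 572.6 mg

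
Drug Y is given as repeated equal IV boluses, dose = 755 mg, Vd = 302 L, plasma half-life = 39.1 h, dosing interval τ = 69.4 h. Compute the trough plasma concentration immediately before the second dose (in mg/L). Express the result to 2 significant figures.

0.73 mg/L

C₀ per dose = Dose / Vd = 755 / 302 = 2.500 mg/L
k = ln2 / t½ = 0.693147 / 39.1 = 0.01773 h⁻¹
Fraction remaining after one interval: r = e^(−kτ) = e^(−0.01773 × 69.4) = 0.2922
Before dose 2, 1 dose has been given (aged 1τ).
C_trough = C₀ × r = 2.500 × 0.2922 = 0.7305 mg/L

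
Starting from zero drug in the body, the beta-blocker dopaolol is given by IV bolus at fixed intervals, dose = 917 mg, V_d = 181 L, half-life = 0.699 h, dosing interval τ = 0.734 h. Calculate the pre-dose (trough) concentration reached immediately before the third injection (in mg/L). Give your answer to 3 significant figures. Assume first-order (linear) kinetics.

C₀ per dose = Dose / Vd = 917 / 181 = 5.066 mg/L
k = ln2 / t½ = 0.693147 / 0.699 = 0.9916 h⁻¹
Fraction remaining after one interval: r = e^(−kτ) = e^(−0.9916 × 0.734) = 0.4830
Before dose 3, 2 doses have been given (aged 1τ, 2τ).
C_trough = C₀ × (r + r²) = 5.066 × (0.4830 + 0.2333) = 3.629 mg/L

3.63 mg/L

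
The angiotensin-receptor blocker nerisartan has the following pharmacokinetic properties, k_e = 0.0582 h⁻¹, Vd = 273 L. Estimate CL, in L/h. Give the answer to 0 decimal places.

16 L/h

CL = k × Vd = 0.0582 × 273 = 15.89 L/h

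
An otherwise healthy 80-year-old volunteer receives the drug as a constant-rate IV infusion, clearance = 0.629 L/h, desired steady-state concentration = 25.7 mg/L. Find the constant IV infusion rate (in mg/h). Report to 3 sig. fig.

At steady state, infusion rate R₀ = Css × CL = 25.7 × 0.6290 = 16.17 mg/h

16.2 mg/h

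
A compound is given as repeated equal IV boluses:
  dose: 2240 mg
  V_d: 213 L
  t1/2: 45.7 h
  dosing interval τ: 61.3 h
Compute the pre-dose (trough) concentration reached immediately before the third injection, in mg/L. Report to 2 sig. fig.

5.8 mg/L

C₀ per dose = Dose / Vd = 2240 / 213 = 10.52 mg/L
k = ln2 / t½ = 0.693147 / 45.7 = 0.01517 h⁻¹
Fraction remaining after one interval: r = e^(−kτ) = e^(−0.01517 × 61.3) = 0.3946
Before dose 3, 2 doses have been given (aged 1τ, 2τ).
C_trough = C₀ × (r + r²) = 10.52 × (0.3946 + 0.1557) = 5.789 mg/L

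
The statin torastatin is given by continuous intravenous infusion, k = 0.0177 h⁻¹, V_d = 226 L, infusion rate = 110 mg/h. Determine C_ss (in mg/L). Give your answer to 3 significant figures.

CL = k × Vd = 0.01770 × 226 = 4.000 L/h
At steady state Css = R₀ / CL = 110 / 4.000 = 27.50 mg/L

27.5 mg/L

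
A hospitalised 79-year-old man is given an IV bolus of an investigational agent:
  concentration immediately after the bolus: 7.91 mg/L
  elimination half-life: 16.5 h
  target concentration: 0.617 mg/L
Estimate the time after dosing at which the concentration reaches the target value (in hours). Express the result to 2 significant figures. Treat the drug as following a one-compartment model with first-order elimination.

k = ln2 / t½ = 0.693147 / 16.5 = 0.04201 h⁻¹
t = ln(C₀ / C) / k = ln(7.910 / 0.617) / 0.04201
  = ln(12.82) / 0.04201 = 2.551 / 0.04201 = 60.72 h

61 h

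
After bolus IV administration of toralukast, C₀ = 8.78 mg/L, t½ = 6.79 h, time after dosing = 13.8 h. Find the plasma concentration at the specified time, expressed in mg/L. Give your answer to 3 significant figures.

2.15 mg/L

k = ln2 / t½ = 0.693147 / 6.79 = 0.1021 h⁻¹
C = C₀ · e^(−k·t) = 8.780 × e^(−0.1021 × 13.8)
  = 8.780 × 0.2444 = 2.146 mg/L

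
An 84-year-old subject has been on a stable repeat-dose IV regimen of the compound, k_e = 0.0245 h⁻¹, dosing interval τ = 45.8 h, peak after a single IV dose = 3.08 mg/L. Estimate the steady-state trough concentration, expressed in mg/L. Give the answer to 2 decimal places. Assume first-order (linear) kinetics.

e^(−kτ) = e^(−0.02450 × 45.8) = 0.3256
Accumulation ratio R = 1 / (1 − e^(−kτ)) = 1 / (1 − 0.3256) = 1.483
Steady-state trough = C₀ × R × e^(−kτ) = 3.08 × 1.483 × 0.3256 = 1.487 mg/L

1.49 mg/L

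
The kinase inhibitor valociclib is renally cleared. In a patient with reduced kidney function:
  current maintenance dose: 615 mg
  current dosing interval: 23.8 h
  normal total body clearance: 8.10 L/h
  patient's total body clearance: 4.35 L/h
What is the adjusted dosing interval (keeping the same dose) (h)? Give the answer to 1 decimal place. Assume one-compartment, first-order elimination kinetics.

44.3 h

To keep the same average steady-state level, dosing rate must scale with clearance.
CL ratio = 4.35 / 8.10 = 0.5370
New interval (same dose) = 23.8 / 0.5370 = 44.32 h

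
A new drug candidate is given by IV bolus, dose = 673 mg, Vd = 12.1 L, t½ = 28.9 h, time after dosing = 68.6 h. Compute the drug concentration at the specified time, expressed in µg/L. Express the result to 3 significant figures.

10700 µg/L

C₀ = Dose / Vd = 673.0 / 12.1 = 55.62 mg/L
k = ln2 / t½ = 0.693147 / 28.9 = 0.02398 h⁻¹
C = C₀ · e^(−k·t) = 55.62 × e^(−0.02398 × 68.6)
  = 55.62 × 0.1930 = 10.73 mg/L
Convert: 10.73 mg/L × 1000 = 10730 µg/L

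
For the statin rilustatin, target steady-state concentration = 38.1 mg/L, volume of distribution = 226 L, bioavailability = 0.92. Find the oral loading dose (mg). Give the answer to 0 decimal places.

LD = Css × Vd / F = 38.1 × 226 / 0.92 = 9359 mg

9359 mg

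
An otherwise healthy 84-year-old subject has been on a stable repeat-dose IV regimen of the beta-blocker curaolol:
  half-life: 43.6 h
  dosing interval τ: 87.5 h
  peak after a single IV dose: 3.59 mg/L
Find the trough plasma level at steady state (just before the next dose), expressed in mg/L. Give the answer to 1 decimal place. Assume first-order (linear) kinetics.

k = ln2 / t½ = 0.693147 / 43.6 = 0.01590 h⁻¹
e^(−kτ) = e^(−0.01590 × 87.5) = 0.2488
Accumulation ratio R = 1 / (1 − e^(−kτ)) = 1 / (1 − 0.2488) = 1.331
Steady-state trough = C₀ × R × e^(−kτ) = 3.59 × 1.331 × 0.2488 = 1.189 mg/L

1.2 mg/L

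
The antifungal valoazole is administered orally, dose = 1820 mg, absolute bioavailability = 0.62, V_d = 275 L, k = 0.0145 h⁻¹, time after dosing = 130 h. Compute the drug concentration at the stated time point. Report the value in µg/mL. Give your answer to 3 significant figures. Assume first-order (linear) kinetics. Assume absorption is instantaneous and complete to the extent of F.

Amount reaching circulation = F × Dose = 0.62 × 1820 = 1128 mg
C₀ = F·Dose / Vd = 1128 / 275 = 4.102 mg/L
C = C₀ · e^(−k·t) = 4.102 × e^(−0.01450 × 130)
  = 4.102 × 0.1518 = 0.6227 mg/L
(0.6227 mg/L = 0.6227 µg/mL)

0.623 µg/mL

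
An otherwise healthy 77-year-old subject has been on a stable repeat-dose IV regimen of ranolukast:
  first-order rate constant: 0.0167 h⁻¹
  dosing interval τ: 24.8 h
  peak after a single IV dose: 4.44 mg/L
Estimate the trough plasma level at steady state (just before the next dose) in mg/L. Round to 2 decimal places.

8.65 mg/L

e^(−kτ) = e^(−0.01670 × 24.8) = 0.6609
Accumulation ratio R = 1 / (1 − e^(−kτ)) = 1 / (1 − 0.6609) = 2.949
Steady-state trough = C₀ × R × e^(−kτ) = 4.44 × 2.949 × 0.6609 = 8.654 mg/L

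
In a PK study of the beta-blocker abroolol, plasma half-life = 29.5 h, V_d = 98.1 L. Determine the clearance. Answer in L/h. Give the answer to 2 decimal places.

2.31 L/h

k = ln2 / t½ = 0.693147 / 29.5 = 0.02350 h⁻¹
CL = k × Vd = 0.02350 × 98.1 = 2.305 L/h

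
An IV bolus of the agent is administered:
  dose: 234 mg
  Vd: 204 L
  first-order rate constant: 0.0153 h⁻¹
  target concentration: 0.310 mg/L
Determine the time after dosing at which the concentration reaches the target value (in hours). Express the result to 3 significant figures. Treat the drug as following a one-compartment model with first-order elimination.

85.5 h

C₀ = Dose / Vd = 234.0 / 204 = 1.147 mg/L
t = ln(C₀ / C) / k = ln(1.147 / 0.310) / 0.01530
  = ln(3.700) / 0.01530 = 1.308 / 0.01530 = 85.49 h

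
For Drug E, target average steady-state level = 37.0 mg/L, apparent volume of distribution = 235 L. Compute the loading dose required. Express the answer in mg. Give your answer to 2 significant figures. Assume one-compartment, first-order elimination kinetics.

LD = Css × Vd = 37.0 × 235 = 8695 mg

8700 mg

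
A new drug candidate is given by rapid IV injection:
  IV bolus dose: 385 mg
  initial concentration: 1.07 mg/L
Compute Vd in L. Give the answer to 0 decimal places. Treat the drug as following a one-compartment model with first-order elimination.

360 L

Vd = Dose / C₀ = 385.0 / 1.07 = 359.8 L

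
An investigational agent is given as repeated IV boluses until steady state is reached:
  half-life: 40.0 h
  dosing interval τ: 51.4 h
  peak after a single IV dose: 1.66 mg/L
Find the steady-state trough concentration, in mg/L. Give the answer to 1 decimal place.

1.2 mg/L

k = ln2 / t½ = 0.693147 / 40.0 = 0.01733 h⁻¹
e^(−kτ) = e^(−0.01733 × 51.4) = 0.4103
Accumulation ratio R = 1 / (1 − e^(−kτ)) = 1 / (1 − 0.4103) = 1.696
Steady-state trough = C₀ × R × e^(−kτ) = 1.66 × 1.696 × 0.4103 = 1.155 mg/L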